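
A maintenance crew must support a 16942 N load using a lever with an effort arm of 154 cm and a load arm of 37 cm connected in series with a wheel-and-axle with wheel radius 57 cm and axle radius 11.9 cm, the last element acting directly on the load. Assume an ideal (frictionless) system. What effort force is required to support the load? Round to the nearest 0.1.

Lever MA = effort arm / load arm = 154/37 = 4.1622.
Wheel-and-axle MA = R/r = 57/11.9 = 4.7899.
Combined ideal MA = 4.1622 × 4.7899 = 19.936.
Effort = load / MA = 16942 / 19.936 = 849.8 N.

849.8 N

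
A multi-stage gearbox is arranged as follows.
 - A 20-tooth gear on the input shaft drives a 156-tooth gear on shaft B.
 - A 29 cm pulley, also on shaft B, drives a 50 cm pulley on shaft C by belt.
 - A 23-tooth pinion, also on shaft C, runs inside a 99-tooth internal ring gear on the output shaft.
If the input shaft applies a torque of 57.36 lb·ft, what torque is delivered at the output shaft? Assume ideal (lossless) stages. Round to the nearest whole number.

Gear mesh: ratio = 156/20 = 7.8; torque at shaft B = 57.36 × 7.8 = 447.41 lb·ft.
Belt: ratio = 50/29 = 1.7241; torque at shaft C = 447.41 × 1.7241 = 771.39 lb·ft.
Internal gear: ratio = 99/23 = 4.3043; torque at the output shaft = 771.39 × 4.3043 = 3320.3 lb·ft.

3320 lb·ft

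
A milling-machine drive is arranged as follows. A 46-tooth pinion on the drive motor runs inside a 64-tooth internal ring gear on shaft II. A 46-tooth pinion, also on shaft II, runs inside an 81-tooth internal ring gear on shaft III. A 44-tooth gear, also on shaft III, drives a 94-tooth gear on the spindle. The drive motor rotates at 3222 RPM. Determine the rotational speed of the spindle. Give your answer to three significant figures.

Internal gear: ratio = 64/46 = 1.3913, so shaft II turns at 3222 / 1.3913 = 2315.8 RPM.
Internal gear: ratio = 81/46 = 1.7609, so shaft III turns at 2315.8 / 1.7609 = 1315.2 RPM.
Gear mesh: ratio = 94/44 = 2.1364, so the spindle turns at 1315.2 / 2.1364 = 615.6 RPM.

616 RPM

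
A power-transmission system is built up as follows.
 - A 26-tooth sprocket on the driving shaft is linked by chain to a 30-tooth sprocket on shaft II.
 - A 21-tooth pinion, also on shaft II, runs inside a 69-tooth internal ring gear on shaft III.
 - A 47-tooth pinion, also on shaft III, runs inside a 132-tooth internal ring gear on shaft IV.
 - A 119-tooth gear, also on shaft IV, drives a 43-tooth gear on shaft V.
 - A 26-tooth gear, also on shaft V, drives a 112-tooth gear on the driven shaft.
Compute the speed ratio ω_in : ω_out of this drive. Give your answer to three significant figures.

16.6

Each stage contributes driven/driver: chain 30/26 = 1.1538, internal gear 69/21 = 3.2857, internal gear 132/47 = 2.8085, gear mesh 43/119 = 0.36134, gear mesh 112/26 = 4.3077.
Overall: 1.1538 × 3.2857 × 2.8085 × 0.36134 × 4.3077 = 16.574.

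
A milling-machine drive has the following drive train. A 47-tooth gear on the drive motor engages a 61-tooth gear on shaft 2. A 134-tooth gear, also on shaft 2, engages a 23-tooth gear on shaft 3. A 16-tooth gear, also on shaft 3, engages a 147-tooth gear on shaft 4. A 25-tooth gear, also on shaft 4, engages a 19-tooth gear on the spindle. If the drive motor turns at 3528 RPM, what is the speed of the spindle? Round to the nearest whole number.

Gear mesh: ratio = 61/47 = 1.2979, so shaft 2 turns at 3528 / 1.2979 = 2718.3 RPM.
Gear mesh: ratio = 23/134 = 0.17164, so shaft 3 turns at 2718.3 / 0.17164 = 15837 RPM.
Gear mesh: ratio = 147/16 = 9.1875, so shaft 4 turns at 15837 / 9.1875 = 1723.8 RPM.
Gear mesh: ratio = 19/25 = 0.76, so the spindle turns at 1723.8 / 0.76 = 2268.1 RPM.

2268 RPM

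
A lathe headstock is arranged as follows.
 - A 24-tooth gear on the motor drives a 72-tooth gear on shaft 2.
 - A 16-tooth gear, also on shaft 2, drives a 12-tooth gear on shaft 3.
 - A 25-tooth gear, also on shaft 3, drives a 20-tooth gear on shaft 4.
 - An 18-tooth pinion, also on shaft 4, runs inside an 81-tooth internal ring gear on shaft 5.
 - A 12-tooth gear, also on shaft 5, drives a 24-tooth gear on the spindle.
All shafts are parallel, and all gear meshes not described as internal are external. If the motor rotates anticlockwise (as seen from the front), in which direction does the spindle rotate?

anticlockwise

the motor → shaft 2: external mesh, 1 reversal → CW.
shaft 2 → shaft 3: external mesh, 1 reversal → CCW.
shaft 3 → shaft 4: external mesh, 1 reversal → CW.
shaft 4 → shaft 5: internal mesh, same direction → CW.
shaft 5 → the spindle: external mesh, 1 reversal → CCW.
4 reversals in total — an even number — so the spindle turns the same way as the motor.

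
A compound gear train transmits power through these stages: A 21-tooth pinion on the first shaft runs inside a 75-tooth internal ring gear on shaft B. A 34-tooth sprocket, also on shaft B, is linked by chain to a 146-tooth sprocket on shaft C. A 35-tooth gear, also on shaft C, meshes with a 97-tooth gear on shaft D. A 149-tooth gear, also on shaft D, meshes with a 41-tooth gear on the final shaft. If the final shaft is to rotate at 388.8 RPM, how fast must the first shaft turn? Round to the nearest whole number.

4547 RPM

Overall ratio R = 3.5714 × 4.2941 × 2.7714 × 0.27517 = 11.695.
Required input speed = output speed × R = 388.8 × 11.695 = 4547.2 RPM.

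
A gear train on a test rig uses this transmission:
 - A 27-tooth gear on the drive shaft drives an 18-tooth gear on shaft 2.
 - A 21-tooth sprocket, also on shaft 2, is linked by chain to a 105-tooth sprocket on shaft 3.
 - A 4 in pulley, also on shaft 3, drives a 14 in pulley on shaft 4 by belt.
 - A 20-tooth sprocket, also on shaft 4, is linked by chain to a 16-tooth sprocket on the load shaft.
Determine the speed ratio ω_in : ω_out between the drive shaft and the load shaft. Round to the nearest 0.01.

9.33

Each stage contributes driven/driver: gear mesh 18/27 = 0.66667, chain 105/21 = 5, belt 14/4 = 3.5, chain 16/20 = 0.8.
Overall: 0.66667 × 5 × 3.5 × 0.8 = 9.3333.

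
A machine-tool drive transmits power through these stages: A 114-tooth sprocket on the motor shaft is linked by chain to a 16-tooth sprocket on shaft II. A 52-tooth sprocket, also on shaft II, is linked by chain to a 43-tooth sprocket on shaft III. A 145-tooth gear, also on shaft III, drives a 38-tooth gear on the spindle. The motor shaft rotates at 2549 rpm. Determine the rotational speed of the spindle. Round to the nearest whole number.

83806 rpm

chain 16/114 = 0.14035 → 2549/0.14035 = 18162 rpm
chain 43/52 = 0.82692 → 18162/0.82692 = 21963 rpm
gear mesh 38/145 = 0.26207 → 21963/0.26207 = 83806 rpm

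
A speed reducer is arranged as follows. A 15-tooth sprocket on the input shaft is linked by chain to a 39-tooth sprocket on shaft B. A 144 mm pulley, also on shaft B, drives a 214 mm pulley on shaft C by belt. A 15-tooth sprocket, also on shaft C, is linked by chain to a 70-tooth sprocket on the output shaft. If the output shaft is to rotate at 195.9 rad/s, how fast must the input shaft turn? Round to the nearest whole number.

Overall ratio R = 2.6 × 1.4861 × 4.6667 = 18.031.
Required input speed = output speed × R = 195.9 × 18.031 = 3532.4 rad/s.

3532 rad/s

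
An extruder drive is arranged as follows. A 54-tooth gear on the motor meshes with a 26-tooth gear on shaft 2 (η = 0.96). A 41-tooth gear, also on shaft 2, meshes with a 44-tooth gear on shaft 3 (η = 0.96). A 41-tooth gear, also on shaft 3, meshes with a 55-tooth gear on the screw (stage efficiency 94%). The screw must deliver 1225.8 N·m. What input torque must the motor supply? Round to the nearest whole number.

Overall ratio R = 0.48148 × 1.0732 × 1.3415 = 0.69315; overall efficiency η = 0.96 × 0.96 × 0.94 = 0.8663.
Input torque = output torque / (R × η) = 1225.8 / (0.69315 × 0.8663) = 2041.4 N·m.

2041 N·m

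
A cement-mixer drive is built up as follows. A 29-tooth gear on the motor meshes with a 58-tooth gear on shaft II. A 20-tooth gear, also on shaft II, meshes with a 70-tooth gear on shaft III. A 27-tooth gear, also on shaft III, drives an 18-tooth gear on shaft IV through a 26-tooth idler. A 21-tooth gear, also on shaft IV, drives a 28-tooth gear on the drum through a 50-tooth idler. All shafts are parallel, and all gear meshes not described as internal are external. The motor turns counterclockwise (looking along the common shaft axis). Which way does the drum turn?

counterclockwise

the motor → shaft II: external mesh, 1 reversal → CW.
shaft II → shaft III: external mesh, 1 reversal → CCW.
shaft III → shaft IV: driver → idler → driven is 2 external meshes, 2 reversals → CCW.
shaft IV → the drum: driver → idler → driven is 2 external meshes, 2 reversals → CCW.
6 reversals in total — an even number — so the drum turns the same way as the motor.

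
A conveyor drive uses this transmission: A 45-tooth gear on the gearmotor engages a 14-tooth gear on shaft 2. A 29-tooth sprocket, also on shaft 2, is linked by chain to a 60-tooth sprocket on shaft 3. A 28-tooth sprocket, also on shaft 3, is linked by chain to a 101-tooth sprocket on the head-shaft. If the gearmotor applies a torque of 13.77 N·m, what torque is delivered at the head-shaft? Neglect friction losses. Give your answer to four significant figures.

gear mesh 14/45 = 0.31111 → τ = 13.77·0.31111 = 4.284 N·m
chain 60/29 = 2.069 → τ = 4.284·2.069 = 8.8634 N·m
chain 101/28 = 3.6071 → τ = 8.8634·3.6071 = 31.972 N·m

31.97 N·m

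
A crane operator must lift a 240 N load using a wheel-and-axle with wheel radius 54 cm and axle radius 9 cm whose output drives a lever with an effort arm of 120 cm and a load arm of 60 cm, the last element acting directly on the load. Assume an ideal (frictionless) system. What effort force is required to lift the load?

20 N

Wheel-and-axle MA = R/r = 54/9 = 6.
Lever MA = effort arm / load arm = 120/60 = 2.
Combined ideal MA = 6 × 2 = 12.
Effort = load / MA = 240 / 12 = 20 N.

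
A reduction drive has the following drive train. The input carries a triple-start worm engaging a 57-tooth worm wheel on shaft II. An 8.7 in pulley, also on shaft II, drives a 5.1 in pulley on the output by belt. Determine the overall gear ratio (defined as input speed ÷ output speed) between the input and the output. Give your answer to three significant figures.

Each stage contributes driven/driver: worm 57/3 = 19, belt 5.1/8.7 = 0.58621.
Overall: 19 × 0.58621 = 11.138.

11.1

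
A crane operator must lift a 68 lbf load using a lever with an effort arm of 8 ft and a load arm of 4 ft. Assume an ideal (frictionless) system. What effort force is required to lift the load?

Lever MA = effort arm / load arm = 8/4 = 2.
Effort = load / MA = 68 / 2 = 34 lbf.

34 lbf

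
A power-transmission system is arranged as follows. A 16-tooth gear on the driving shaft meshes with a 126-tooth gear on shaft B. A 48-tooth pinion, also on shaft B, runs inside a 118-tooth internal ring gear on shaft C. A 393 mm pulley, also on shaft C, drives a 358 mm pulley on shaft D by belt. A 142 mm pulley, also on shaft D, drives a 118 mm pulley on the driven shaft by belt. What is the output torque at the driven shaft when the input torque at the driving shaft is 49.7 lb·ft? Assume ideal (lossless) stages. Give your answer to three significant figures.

728 lb·ft

After the gear mesh (126/16): 49.7 × 7.875 = 391.39 lb·ft
After the internal gear (118/48): 391.39 × 2.4583 = 962.16 lb·ft
After the belt (358/393): 962.16 × 0.91094 = 876.47 lb·ft
After the belt (118/142): 876.47 × 0.83099 = 728.34 lb·ft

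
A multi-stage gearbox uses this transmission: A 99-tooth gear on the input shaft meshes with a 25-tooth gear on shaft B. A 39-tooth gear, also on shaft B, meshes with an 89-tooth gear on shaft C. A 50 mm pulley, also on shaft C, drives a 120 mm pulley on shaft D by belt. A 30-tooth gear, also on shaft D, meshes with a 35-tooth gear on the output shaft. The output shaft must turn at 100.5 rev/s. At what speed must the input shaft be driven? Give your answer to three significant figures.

Overall ratio R = 0.25253 × 2.2821 × 2.4 × 1.1667 = 1.6136.
Required input speed = output speed × R = 100.5 × 1.6136 = 162.16 rev/s.

162 rev/s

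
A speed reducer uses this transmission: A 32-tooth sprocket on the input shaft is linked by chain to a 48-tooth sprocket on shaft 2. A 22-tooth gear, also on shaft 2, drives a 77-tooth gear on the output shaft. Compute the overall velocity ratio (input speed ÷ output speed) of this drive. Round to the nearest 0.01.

5.25

Each stage contributes driven/driver: chain 48/32 = 1.5, gear mesh 77/22 = 3.5.
Overall: 1.5 × 3.5 = 5.25.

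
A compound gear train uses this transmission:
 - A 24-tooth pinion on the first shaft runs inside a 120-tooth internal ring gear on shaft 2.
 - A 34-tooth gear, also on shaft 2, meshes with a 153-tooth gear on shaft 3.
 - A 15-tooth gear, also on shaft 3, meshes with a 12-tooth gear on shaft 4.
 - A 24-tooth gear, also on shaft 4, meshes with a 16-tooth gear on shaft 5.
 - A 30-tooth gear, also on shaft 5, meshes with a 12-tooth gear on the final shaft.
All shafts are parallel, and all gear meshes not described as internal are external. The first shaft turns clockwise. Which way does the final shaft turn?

clockwise

the first shaft → shaft 2: internal mesh, same direction → CW.
shaft 2 → shaft 3: external mesh, 1 reversal → CCW.
shaft 3 → shaft 4: external mesh, 1 reversal → CW.
shaft 4 → shaft 5: external mesh, 1 reversal → CCW.
shaft 5 → the final shaft: external mesh, 1 reversal → CW.
4 reversals in total — an even number — so the final shaft turns the same way as the first shaft.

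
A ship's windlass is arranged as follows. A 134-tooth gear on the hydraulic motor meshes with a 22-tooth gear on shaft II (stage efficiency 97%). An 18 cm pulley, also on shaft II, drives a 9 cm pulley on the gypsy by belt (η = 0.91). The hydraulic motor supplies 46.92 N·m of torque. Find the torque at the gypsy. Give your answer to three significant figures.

gear mesh 22/134 = 0.16418 → τ = 46.92·0.16418·0.97 = 7.4722 N·m
belt 9/18 = 0.5 → τ = 7.4722·0.5·0.91 = 3.3998 N·m

3.40 N·m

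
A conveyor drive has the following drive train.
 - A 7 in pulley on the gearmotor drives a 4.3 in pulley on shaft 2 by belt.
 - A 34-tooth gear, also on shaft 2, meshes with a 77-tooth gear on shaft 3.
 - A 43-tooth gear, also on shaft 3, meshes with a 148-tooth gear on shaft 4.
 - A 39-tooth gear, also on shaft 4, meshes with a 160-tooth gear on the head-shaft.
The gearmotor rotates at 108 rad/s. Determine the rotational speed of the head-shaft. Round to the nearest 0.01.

5.50 rad/s

belt 4.3/7 = 0.61429 → 108/0.61429 = 175.81 rad/s
gear mesh 77/34 = 2.2647 → 175.81/2.2647 = 77.632 rad/s
gear mesh 148/43 = 3.4419 → 77.632/3.4419 = 22.555 rad/s
gear mesh 160/39 = 4.1026 → 22.555/4.1026 = 5.4979 rad/s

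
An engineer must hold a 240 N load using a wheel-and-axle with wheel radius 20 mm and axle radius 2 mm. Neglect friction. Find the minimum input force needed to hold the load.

24 N

Wheel-and-axle MA = R/r = 20/2 = 10.
Effort = load / MA = 240 / 10 = 24 N.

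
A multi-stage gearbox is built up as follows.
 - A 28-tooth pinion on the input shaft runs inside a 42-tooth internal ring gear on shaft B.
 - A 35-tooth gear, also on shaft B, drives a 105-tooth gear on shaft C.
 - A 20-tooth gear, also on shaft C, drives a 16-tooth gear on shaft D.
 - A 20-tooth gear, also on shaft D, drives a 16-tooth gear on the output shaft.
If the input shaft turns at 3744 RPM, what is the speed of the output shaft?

1300 RPM

internal gear 42/28 = 1.5 → 3744/1.5 = 2496 RPM
gear mesh 105/35 = 3 → 2496/3 = 832 RPM
gear mesh 16/20 = 0.8 → 832/0.8 = 1040 RPM
gear mesh 16/20 = 0.8 → 1040/0.8 = 1300 RPM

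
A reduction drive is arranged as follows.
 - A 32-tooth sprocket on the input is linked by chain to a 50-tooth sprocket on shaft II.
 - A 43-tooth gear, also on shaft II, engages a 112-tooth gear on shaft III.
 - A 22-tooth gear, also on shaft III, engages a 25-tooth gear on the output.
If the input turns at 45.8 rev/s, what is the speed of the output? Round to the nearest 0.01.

the input → shaft II (chain, 50/32): 45.8 ÷ 1.5625 = 29.312 rev/s
shaft II → shaft III (gear mesh, 112/43): 29.312 ÷ 2.6047 = 11.254 rev/s
shaft III → the output (gear mesh, 25/22): 11.254 ÷ 1.1364 = 9.9033 rev/s

9.90 rev/s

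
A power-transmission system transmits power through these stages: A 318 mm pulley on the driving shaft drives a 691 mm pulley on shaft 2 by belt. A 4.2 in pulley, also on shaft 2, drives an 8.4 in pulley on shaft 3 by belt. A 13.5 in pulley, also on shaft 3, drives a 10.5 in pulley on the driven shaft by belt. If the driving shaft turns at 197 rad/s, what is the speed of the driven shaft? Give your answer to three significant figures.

58.3 rad/s

belt 691/318 = 2.173 → 197/2.173 = 90.66 rad/s
belt 8.4/4.2 = 2 → 90.66/2 = 45.33 rad/s
belt 10.5/13.5 = 0.77778 → 45.33/0.77778 = 58.281 rad/s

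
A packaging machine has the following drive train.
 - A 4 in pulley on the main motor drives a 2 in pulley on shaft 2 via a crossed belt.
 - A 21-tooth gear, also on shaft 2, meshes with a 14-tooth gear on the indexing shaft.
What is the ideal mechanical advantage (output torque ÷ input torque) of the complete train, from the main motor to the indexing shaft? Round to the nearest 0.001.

0.333

Each stage contributes driven/driver: belt 2/4 = 0.5, gear mesh 14/21 = 0.66667.
Overall: 0.5 × 0.66667 = 0.33333.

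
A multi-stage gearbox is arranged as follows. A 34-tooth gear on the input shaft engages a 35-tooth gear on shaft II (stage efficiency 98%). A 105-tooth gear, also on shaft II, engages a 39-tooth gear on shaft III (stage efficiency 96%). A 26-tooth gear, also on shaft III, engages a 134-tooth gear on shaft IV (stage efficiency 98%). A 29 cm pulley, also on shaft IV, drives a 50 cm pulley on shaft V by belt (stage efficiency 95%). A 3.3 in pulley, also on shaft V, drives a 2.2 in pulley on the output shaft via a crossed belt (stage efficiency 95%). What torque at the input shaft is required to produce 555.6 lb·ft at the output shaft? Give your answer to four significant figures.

294.8 lb·ft

Overall ratio R = 1.0294 × 0.37143 × 5.1538 × 1.7241 × 0.66667 = 2.265; overall efficiency η = 0.98 × 0.96 × 0.98 × 0.95 × 0.95 = 0.8321.
Input torque = output torque / (R × η) = 555.6 / (2.265 × 0.8321) = 294.79 lb·ft.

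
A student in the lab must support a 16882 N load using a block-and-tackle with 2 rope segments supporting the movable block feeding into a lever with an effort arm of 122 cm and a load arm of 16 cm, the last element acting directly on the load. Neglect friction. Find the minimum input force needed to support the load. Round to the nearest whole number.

1107 N

Block-and-tackle MA = number of supporting rope parts = 2.
Lever MA = effort arm / load arm = 122/16 = 7.625.
Combined ideal MA = 2 × 7.625 = 15.25.
Effort = load / MA = 16882 / 15.25 = 1107 N.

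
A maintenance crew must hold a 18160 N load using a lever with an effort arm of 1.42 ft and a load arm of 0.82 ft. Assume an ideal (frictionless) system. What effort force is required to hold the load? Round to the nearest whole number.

Lever MA = effort arm / load arm = 1.42/0.82 = 1.7317.
Effort = load / MA = 18160 / 1.7317 = 10487 N.

10487 N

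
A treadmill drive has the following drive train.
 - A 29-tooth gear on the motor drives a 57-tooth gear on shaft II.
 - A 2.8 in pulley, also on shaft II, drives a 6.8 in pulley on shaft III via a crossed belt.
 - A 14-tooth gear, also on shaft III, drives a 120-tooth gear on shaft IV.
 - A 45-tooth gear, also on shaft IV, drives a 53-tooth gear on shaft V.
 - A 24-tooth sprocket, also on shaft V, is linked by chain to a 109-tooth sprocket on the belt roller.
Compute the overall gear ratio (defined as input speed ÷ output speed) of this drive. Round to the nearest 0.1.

Each stage contributes driven/driver: gear mesh 57/29 = 1.9655, belt 6.8/2.8 = 2.4286, gear mesh 120/14 = 8.5714, gear mesh 53/45 = 1.1778, chain 109/24 = 4.5417.
Overall: 1.9655 × 2.4286 × 8.5714 × 1.1778 × 4.5417 = 218.86.

218.9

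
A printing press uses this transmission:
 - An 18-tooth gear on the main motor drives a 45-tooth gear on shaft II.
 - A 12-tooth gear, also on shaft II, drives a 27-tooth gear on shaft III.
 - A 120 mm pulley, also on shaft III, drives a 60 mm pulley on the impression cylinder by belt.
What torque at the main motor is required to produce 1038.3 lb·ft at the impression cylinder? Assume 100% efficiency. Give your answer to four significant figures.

369.2 lb·ft

Overall ratio R = 2.5 × 2.25 × 0.5 = 2.8125.
Input torque = output torque / R = 1038.3 / 2.8125 = 369.17 lb·ft.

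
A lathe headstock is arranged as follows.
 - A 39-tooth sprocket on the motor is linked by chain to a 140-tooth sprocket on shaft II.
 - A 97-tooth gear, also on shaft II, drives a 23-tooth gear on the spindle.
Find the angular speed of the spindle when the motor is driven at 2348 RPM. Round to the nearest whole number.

2759 RPM

chain 140/39 = 3.5897 → 2348/3.5897 = 654.09 RPM
gear mesh 23/97 = 0.23711 → 654.09/0.23711 = 2758.5 RPM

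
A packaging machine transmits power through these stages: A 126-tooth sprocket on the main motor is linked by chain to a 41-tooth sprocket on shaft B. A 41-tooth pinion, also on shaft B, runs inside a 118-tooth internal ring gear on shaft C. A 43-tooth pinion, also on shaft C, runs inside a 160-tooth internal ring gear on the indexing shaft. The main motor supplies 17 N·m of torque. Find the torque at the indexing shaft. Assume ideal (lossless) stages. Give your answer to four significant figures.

59.24 N·m

After the chain (41/126): 17 × 0.3254 = 5.5317 N·m
After the internal gear (118/41): 5.5317 × 2.878 = 15.921 N·m
After the internal gear (160/43): 15.921 × 3.7209 = 59.24 N·m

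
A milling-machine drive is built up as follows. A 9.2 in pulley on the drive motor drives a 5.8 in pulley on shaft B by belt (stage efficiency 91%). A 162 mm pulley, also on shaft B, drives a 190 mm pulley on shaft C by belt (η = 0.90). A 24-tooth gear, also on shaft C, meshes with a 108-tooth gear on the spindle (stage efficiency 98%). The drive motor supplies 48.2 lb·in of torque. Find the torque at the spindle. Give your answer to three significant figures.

129 lb·in

belt 5.8/9.2 = 0.63043 → τ = 48.2·0.63043·0.91 = 27.652 lb·in
belt 190/162 = 1.1728 → τ = 27.652·1.1728·0.90 = 29.188 lb·in
gear mesh 108/24 = 4.5 → τ = 29.188·4.5·0.98 = 128.72 lb·in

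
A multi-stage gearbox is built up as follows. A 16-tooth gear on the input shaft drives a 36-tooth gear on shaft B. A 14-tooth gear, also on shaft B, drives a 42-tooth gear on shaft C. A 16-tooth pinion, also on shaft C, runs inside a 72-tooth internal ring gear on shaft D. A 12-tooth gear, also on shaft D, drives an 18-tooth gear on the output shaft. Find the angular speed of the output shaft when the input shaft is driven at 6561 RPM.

Gear mesh: ratio = 36/16 = 2.25, so shaft B turns at 6561 / 2.25 = 2916 RPM.
Gear mesh: ratio = 42/14 = 3, so shaft C turns at 2916 / 3 = 972 RPM.
Internal gear: ratio = 72/16 = 4.5, so shaft D turns at 972 / 4.5 = 216 RPM.
Gear mesh: ratio = 18/12 = 1.5, so the output shaft turns at 216 / 1.5 = 144 RPM.

144 RPM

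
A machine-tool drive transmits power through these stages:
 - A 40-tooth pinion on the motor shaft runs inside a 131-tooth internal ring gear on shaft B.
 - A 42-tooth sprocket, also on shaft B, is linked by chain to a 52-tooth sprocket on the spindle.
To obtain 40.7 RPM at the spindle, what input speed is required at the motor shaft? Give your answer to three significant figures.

Overall ratio R = 3.275 × 1.2381 = 4.0548.
Required input speed = output speed × R = 40.7 × 4.0548 = 165.03 RPM.

165 RPM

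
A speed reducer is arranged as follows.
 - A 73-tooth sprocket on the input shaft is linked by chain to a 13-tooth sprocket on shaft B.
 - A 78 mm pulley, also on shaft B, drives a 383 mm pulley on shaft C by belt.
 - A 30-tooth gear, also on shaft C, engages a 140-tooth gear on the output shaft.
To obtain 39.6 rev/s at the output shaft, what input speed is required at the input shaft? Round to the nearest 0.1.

Overall ratio R = 0.17808 × 4.9103 × 4.6667 = 4.0807.
Required input speed = output speed × R = 39.6 × 4.0807 = 161.59 rev/s.

161.6 rev/s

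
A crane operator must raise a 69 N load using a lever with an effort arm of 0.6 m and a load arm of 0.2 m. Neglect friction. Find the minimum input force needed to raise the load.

23 N

Lever MA = effort arm / load arm = 0.6/0.2 = 3.
Effort = load / MA = 69 / 3 = 23 N.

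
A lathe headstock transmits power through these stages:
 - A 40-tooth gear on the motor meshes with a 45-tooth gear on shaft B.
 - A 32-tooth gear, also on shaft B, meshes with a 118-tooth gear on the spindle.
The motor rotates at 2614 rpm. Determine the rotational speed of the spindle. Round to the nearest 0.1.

Gear mesh: ratio = 45/40 = 1.125, so shaft B turns at 2614 / 1.125 = 2323.6 rpm.
Gear mesh: ratio = 118/32 = 3.6875, so the spindle turns at 2323.6 / 3.6875 = 630.12 rpm.

630.1 rpm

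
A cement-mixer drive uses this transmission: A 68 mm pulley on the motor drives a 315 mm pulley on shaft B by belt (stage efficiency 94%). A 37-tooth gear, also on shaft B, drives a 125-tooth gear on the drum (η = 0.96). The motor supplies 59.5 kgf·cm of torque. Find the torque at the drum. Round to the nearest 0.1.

840.3 kgf·cm

Belt: ratio = 315/68 = 4.6324; torque at shaft B = 59.5 × 4.6324 × 0.94 = 259.09 kgf·cm.
Gear mesh: ratio = 125/37 = 3.3784; torque at the drum = 259.09 × 3.3784 × 0.96 = 840.28 kgf·cm.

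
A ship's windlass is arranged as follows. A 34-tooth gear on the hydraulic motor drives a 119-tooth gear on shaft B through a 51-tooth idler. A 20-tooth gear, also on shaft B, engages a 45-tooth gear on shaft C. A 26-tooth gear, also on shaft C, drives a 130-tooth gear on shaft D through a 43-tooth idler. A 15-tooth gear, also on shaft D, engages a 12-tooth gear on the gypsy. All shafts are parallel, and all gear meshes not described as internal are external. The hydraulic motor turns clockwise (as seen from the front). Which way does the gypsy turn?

the hydraulic motor → shaft B: driver → idler → driven is 2 external meshes, 2 reversals → CW.
shaft B → shaft C: external mesh, 1 reversal → CCW.
shaft C → shaft D: driver → idler → driven is 2 external meshes, 2 reversals → CCW.
shaft D → the gypsy: external mesh, 1 reversal → CW.
6 reversals in total — an even number — so the gypsy turns the same way as the hydraulic motor.

clockwise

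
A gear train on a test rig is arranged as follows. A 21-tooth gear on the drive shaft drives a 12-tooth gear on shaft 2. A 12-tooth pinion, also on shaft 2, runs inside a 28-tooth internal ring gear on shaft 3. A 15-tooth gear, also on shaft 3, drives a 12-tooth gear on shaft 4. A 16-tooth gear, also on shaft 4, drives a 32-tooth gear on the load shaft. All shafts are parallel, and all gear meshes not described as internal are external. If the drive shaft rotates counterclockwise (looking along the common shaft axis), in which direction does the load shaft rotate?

clockwise

the drive shaft → shaft 2: external mesh, 1 reversal → CW.
shaft 2 → shaft 3: internal mesh, same direction → CW.
shaft 3 → shaft 4: external mesh, 1 reversal → CCW.
shaft 4 → the load shaft: external mesh, 1 reversal → CW.
3 reversals in total — an odd number — so the load shaft turns opposite to the drive shaft.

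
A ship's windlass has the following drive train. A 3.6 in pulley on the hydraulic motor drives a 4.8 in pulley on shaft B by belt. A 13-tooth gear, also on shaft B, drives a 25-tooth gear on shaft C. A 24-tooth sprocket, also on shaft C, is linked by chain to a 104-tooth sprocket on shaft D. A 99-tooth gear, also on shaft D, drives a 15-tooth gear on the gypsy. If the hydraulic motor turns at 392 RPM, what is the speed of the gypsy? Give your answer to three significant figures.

233 RPM

Belt: ratio = 4.8/3.6 = 1.3333, so shaft B turns at 392 / 1.3333 = 294 RPM.
Gear mesh: ratio = 25/13 = 1.9231, so shaft C turns at 294 / 1.9231 = 152.88 RPM.
Chain: ratio = 104/24 = 4.3333, so shaft D turns at 152.88 / 4.3333 = 35.28 RPM.
Gear mesh: ratio = 15/99 = 0.15152, so the gypsy turns at 35.28 / 0.15152 = 232.85 RPM.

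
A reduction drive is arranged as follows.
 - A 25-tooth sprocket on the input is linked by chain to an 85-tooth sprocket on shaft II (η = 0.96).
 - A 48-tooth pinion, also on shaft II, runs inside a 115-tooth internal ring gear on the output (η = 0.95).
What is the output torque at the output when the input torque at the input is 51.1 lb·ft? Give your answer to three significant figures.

Chain: ratio = 85/25 = 3.4; torque at shaft II = 51.1 × 3.4 × 0.96 = 166.79 lb·ft.
Internal gear: ratio = 115/48 = 2.3958; torque at the output = 166.79 × 2.3958 × 0.95 = 379.62 lb·ft.

380 lb·ft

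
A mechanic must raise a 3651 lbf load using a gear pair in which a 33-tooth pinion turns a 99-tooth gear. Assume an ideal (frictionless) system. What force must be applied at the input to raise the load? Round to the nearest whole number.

1217 lbf

Gear pair MA = 99/33 = 3.
Effort = load / MA = 3651 / 3 = 1217 lbf.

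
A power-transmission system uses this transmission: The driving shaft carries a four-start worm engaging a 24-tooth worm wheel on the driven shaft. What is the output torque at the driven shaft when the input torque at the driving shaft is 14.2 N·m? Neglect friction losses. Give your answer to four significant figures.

Worm: ratio = 24/4 = 6; torque at the driven shaft = 14.2 × 6 = 85.2 N·m.

85.20 N·m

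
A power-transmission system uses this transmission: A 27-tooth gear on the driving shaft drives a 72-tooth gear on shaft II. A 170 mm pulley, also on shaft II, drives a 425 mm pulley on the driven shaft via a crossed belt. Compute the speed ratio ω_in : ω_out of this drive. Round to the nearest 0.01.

6.67

Each stage contributes driven/driver: gear mesh 72/27 = 2.6667, belt 425/170 = 2.5.
Overall: 2.6667 × 2.5 = 6.6667.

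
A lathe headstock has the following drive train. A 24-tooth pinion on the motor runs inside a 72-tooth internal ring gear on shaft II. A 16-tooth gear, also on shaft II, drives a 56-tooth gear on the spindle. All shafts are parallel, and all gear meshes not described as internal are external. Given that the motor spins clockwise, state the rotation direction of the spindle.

counterclockwise

the motor → shaft II: internal mesh, same direction → CW.
shaft II → the spindle: external mesh, 1 reversal → CCW.
1 reversal in total — an odd number — so the spindle turns opposite to the motor.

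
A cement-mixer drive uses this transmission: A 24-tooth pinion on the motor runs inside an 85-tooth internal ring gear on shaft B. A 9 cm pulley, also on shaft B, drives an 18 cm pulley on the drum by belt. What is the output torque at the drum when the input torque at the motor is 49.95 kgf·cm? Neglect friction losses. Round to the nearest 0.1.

353.8 kgf·cm

internal gear 85/24 = 3.5417 → τ = 49.95·3.5417 = 176.91 kgf·cm
belt 18/9 = 2 → τ = 176.91·2 = 353.81 kgf·cm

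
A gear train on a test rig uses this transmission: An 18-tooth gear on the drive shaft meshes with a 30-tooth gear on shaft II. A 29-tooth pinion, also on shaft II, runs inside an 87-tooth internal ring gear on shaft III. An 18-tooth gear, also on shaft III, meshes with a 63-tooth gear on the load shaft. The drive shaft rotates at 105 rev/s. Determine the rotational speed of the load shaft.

6 rev/s

Gear mesh: ratio = 30/18 = 1.6667, so shaft II turns at 105 / 1.6667 = 63 rev/s.
Internal gear: ratio = 87/29 = 3, so shaft III turns at 63 / 3 = 21 rev/s.
Gear mesh: ratio = 63/18 = 3.5, so the load shaft turns at 21 / 3.5 = 6 rev/s.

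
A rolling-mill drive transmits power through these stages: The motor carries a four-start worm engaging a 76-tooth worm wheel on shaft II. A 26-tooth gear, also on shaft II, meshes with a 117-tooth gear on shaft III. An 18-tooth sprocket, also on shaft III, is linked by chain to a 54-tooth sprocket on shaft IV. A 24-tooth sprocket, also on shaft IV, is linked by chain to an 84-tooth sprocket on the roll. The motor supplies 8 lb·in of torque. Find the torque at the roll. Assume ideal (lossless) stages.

Worm: ratio = 76/4 = 19; torque at shaft II = 8 × 19 = 152 lb·in.
Gear mesh: ratio = 117/26 = 4.5; torque at shaft III = 152 × 4.5 = 684 lb·in.
Chain: ratio = 54/18 = 3; torque at shaft IV = 684 × 3 = 2052 lb·in.
Chain: ratio = 84/24 = 3.5; torque at the roll = 2052 × 3.5 = 7182 lb·in.

7182 lb·in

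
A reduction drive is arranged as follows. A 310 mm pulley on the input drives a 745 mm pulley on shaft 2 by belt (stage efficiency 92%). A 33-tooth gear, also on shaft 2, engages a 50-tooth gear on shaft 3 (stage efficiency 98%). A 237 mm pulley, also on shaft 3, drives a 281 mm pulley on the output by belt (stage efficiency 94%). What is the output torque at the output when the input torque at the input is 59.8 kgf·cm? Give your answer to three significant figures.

belt 745/310 = 2.4032 → τ = 59.8·2.4032·0.92 = 132.22 kgf·cm
gear mesh 50/33 = 1.5152 → τ = 132.22·1.5152·0.98 = 196.32 kgf·cm
belt 281/237 = 1.1857 → τ = 196.32·1.1857·0.94 = 218.8 kgf·cm

219 kgf·cm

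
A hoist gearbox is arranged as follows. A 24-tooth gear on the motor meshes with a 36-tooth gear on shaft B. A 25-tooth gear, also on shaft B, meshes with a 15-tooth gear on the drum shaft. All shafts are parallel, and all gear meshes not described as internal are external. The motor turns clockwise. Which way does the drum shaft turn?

clockwise

the motor → shaft B: external mesh, 1 reversal → CCW.
shaft B → the drum shaft: external mesh, 1 reversal → CW.
2 reversals in total — an even number — so the drum shaft turns the same way as the motor.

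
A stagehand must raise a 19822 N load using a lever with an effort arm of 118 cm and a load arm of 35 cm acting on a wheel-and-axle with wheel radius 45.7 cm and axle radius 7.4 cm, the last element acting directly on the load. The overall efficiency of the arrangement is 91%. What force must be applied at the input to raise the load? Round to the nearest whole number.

1046 N

Lever MA = effort arm / load arm = 118/35 = 3.3714.
Wheel-and-axle MA = R/r = 45.7/7.4 = 6.1757.
Combined ideal MA = 3.3714 × 6.1757 = 20.821.
Actual MA = 20.821 × 0.91 = 18.947.
Effort = load / actual MA = 19822 / 18.947 = 1046.2 N.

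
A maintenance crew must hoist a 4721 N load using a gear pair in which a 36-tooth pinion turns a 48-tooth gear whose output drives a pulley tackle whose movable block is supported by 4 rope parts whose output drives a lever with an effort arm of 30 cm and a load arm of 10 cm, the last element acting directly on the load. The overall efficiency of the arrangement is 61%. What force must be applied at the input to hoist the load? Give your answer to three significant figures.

484 N

Gear pair MA = 48/36 = 1.3333.
Block-and-tackle MA = number of supporting rope parts = 4.
Lever MA = effort arm / load arm = 30/10 = 3.
Combined ideal MA = 1.3333 × 4 × 3 = 16.
Actual MA = 16 × 0.61 = 9.76.
Effort = load / actual MA = 4721 / 9.76 = 483.71 N.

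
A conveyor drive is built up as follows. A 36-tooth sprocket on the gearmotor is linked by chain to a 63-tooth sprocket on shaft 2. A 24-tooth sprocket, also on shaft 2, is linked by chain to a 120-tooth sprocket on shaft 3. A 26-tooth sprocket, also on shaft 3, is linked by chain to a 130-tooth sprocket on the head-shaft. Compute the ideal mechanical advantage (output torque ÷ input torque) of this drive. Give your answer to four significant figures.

Each stage contributes driven/driver: chain 63/36 = 1.75, chain 120/24 = 5, chain 130/26 = 5.
Overall: 1.75 × 5 × 5 = 43.75.

43.75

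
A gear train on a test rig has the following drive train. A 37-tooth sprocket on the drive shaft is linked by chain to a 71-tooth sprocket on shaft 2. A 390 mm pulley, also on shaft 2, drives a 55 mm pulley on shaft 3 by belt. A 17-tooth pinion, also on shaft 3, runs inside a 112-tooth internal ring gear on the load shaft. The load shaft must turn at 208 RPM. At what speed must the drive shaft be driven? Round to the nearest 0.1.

370.8 RPM

Overall ratio R = 1.9189 × 0.14103 × 6.5882 = 1.7829.
Required input speed = output speed × R = 208 × 1.7829 = 370.84 RPM.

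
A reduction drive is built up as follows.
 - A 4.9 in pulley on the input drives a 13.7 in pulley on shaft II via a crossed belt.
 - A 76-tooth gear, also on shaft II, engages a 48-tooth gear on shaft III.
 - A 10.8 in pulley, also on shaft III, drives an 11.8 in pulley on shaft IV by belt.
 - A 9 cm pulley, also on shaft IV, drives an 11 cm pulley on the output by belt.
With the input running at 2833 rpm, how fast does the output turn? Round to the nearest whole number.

1201 rpm

the input → shaft II (belt, 13.7/4.9): 2833 ÷ 2.7959 = 1013.3 rpm
shaft II → shaft III (gear mesh, 48/76): 1013.3 ÷ 0.63158 = 1604.3 rpm
shaft III → shaft IV (belt, 11.8/10.8): 1604.3 ÷ 1.0926 = 1468.4 rpm
shaft IV → the output (belt, 11/9): 1468.4 ÷ 1.2222 = 1201.4 rpm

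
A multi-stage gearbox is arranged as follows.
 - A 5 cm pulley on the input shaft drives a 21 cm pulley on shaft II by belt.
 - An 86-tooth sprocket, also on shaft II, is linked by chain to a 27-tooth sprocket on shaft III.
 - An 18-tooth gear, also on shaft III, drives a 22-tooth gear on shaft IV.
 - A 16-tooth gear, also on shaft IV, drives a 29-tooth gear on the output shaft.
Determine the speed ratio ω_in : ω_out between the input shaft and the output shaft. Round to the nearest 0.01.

Each stage contributes driven/driver: belt 21/5 = 4.2, chain 27/86 = 0.31395, gear mesh 22/18 = 1.2222, gear mesh 29/16 = 1.8125.
Overall: 4.2 × 0.31395 × 1.2222 × 1.8125 = 2.9211.

2.92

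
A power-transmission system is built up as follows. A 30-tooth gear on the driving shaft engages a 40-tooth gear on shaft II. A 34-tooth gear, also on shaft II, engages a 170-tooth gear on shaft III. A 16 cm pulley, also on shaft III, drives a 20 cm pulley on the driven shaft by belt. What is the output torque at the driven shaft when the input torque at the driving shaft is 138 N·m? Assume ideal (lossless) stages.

1150 N·m

gear mesh 40/30 = 1.3333 → τ = 138·1.3333 = 184 N·m
gear mesh 170/34 = 5 → τ = 184·5 = 920 N·m
belt 20/16 = 1.25 → τ = 920·1.25 = 1150 N·m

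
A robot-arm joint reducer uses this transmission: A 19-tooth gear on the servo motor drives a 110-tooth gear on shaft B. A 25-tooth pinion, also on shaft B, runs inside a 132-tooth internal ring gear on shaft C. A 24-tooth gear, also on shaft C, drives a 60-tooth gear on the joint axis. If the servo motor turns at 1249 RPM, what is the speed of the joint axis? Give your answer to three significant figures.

16.3 RPM

Gear mesh: ratio = 110/19 = 5.7895, so shaft B turns at 1249 / 5.7895 = 215.74 RPM.
Internal gear: ratio = 132/25 = 5.28, so shaft C turns at 215.74 / 5.28 = 40.859 RPM.
Gear mesh: ratio = 60/24 = 2.5, so the joint axis turns at 40.859 / 2.5 = 16.344 RPM.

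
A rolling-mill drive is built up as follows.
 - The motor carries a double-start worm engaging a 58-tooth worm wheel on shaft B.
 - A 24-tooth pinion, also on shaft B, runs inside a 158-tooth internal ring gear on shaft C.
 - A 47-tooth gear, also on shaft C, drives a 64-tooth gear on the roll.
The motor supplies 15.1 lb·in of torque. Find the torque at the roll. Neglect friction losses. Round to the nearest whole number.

3926 lb·in

After the worm (58/2): 15.1 × 29 = 437.9 lb·in
After the internal gear (158/24): 437.9 × 6.5833 = 2882.8 lb·in
After the gear mesh (64/47): 2882.8 × 1.3617 = 3925.6 lb·in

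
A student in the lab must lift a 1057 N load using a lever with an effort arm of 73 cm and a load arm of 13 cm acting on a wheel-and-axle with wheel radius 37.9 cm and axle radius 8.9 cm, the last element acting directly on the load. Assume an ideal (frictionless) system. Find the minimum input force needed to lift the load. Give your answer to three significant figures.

Lever MA = effort arm / load arm = 73/13 = 5.6154.
Wheel-and-axle MA = R/r = 37.9/8.9 = 4.2584.
Combined ideal MA = 5.6154 × 4.2584 = 23.913.
Effort = load / MA = 1057 / 23.913 = 44.202 N.

44.2 N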